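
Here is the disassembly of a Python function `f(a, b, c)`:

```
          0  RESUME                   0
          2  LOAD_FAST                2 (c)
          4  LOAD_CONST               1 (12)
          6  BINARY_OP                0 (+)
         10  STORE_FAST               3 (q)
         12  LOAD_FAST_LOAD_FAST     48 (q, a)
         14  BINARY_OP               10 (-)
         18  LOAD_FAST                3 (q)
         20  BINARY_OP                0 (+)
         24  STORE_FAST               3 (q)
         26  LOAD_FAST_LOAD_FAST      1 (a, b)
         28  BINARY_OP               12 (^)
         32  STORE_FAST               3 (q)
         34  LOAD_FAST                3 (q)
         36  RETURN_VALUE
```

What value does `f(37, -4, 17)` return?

LOAD_FAST c → push 17. Stack: [17]
LOAD_CONST → push 12. Stack: [17, 12]
BINARY_OP + → 17 + 12 = 29. Stack: [29]
STORE_FAST q → q=29. Stack: []
LOAD_FAST_LOAD_FAST q,a → push 29,37. Stack: [29, 37]
BINARY_OP - → 29 - 37 = -8. Stack: [-8]
LOAD_FAST q → push 29. Stack: [-8, 29]
BINARY_OP + → -8 + 29 = 21. Stack: [21]
STORE_FAST q → q=21. Stack: []
LOAD_FAST_LOAD_FAST a,b → push 37,-4. Stack: [37, -4]
BINARY_OP ^ → 37 ^ -4 = -39. Stack: [-39]
STORE_FAST q → q=-39. Stack: []
LOAD_FAST q → push -39. Stack: [-39]
RETURN_VALUE → return -39.

-39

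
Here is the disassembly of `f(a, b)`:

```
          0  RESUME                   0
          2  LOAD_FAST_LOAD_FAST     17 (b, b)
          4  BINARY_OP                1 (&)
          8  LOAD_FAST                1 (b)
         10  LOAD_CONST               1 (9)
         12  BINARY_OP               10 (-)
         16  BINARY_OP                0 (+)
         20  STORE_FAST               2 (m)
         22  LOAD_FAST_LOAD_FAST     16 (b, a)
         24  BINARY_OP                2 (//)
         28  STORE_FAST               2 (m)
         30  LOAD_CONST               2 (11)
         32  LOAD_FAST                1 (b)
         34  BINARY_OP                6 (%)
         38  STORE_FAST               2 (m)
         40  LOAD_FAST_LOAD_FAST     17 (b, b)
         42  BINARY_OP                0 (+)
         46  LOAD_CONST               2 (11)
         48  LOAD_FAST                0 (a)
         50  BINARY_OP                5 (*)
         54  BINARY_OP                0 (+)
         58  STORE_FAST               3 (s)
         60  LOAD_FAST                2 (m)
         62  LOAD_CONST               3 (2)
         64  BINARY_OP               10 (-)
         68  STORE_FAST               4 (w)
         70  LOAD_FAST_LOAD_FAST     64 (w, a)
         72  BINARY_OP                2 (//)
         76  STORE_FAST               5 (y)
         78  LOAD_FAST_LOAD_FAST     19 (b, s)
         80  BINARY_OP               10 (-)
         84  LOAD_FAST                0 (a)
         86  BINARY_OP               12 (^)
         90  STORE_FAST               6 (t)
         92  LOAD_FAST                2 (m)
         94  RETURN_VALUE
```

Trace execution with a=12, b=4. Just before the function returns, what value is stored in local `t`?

LOAD_FAST_LOAD_FAST b,b → push 4,4. Stack: [4, 4]
BINARY_OP & → 4 & 4 = 4. Stack: [4]
LOAD_FAST b → push 4. Stack: [4, 4]
LOAD_CONST → push 9. Stack: [4, 4, 9]
BINARY_OP - → 4 - 9 = -5. Stack: [4, -5]
BINARY_OP + → 4 + -5 = -1. Stack: [-1]
STORE_FAST m → m=-1. Stack: []
LOAD_FAST_LOAD_FAST b,a → push 4,12. Stack: [4, 12]
BINARY_OP // → 4 // 12 = 0. Stack: [0]
STORE_FAST m → m=0. Stack: []
LOAD_CONST → push 11. Stack: [11]
LOAD_FAST b → push 4. Stack: [11, 4]
BINARY_OP % → 11 % 4 = 3. Stack: [3]
STORE_FAST m → m=3. Stack: []
LOAD_FAST_LOAD_FAST b,b → push 4,4. Stack: [4, 4]
BINARY_OP + → 4 + 4 = 8. Stack: [8]
LOAD_CONST → push 11. Stack: [8, 11]
LOAD_FAST a → push 12. Stack: [8, 11, 12]
BINARY_OP * → 11 * 12 = 132. Stack: [8, 132]
BINARY_OP + → 8 + 132 = 140. Stack: [140]
STORE_FAST s → s=140. Stack: []
LOAD_FAST m → push 3. Stack: [3]
LOAD_CONST → push 2. Stack: [3, 2]
BINARY_OP - → 3 - 2 = 1. Stack: [1]
STORE_FAST w → w=1. Stack: []
LOAD_FAST_LOAD_FAST w,a → push 1,12. Stack: [1, 12]
BINARY_OP // → 1 // 12 = 0. Stack: [0]
STORE_FAST y → y=0. Stack: []
LOAD_FAST_LOAD_FAST b,s → push 4,140. Stack: [4, 140]
BINARY_OP - → 4 - 140 = -136. Stack: [-136]
LOAD_FAST a → push 12. Stack: [-136, 12]
BINARY_OP ^ → -136 ^ 12 = -140. Stack: [-140]
STORE_FAST t → t=-140. Stack: []
LOAD_FAST m → push 3. Stack: [3]
RETURN_VALUE → return 3.

-140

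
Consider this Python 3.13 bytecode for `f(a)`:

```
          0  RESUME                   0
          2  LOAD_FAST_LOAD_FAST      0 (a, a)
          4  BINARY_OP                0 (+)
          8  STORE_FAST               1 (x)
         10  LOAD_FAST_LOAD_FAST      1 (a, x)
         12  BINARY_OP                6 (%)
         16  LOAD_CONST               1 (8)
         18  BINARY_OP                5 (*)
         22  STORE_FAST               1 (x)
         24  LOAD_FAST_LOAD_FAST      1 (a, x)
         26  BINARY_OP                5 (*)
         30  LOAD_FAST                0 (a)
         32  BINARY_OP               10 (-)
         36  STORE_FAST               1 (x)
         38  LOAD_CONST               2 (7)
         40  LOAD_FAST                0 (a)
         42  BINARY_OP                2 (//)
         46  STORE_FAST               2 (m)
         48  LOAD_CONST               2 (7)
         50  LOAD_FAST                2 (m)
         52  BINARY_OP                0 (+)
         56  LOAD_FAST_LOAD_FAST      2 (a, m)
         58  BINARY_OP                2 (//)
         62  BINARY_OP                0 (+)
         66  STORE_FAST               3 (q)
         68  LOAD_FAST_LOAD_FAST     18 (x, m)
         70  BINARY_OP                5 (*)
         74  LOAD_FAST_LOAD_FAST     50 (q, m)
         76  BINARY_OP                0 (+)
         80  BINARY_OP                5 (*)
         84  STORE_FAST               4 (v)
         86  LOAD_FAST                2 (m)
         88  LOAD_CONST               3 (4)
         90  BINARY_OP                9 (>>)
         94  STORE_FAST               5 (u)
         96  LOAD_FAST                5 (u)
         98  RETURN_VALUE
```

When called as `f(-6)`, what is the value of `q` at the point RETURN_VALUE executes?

8

LOAD_FAST_LOAD_FAST a,a → push -6,-6. Stack: [-6, -6]
BINARY_OP + → -6 + -6 = -12. Stack: [-12]
STORE_FAST x → x=-12. Stack: []
LOAD_FAST_LOAD_FAST a,x → push -6,-12. Stack: [-6, -12]
BINARY_OP % → -6 % -12 = -6. Stack: [-6]
LOAD_CONST → push 8. Stack: [-6, 8]
BINARY_OP * → -6 * 8 = -48. Stack: [-48]
STORE_FAST x → x=-48. Stack: []
LOAD_FAST_LOAD_FAST a,x → push -6,-48. Stack: [-6, -48]
BINARY_OP * → -6 * -48 = 288. Stack: [288]
LOAD_FAST a → push -6. Stack: [288, -6]
BINARY_OP - → 288 - -6 = 294. Stack: [294]
STORE_FAST x → x=294. Stack: []
LOAD_CONST → push 7. Stack: [7]
LOAD_FAST a → push -6. Stack: [7, -6]
BINARY_OP // → 7 // -6 = -2. Stack: [-2]
STORE_FAST m → m=-2. Stack: []
LOAD_CONST → push 7. Stack: [7]
LOAD_FAST m → push -2. Stack: [7, -2]
BINARY_OP + → 7 + -2 = 5. Stack: [5]
LOAD_FAST_LOAD_FAST a,m → push -6,-2. Stack: [5, -6, -2]
BINARY_OP // → -6 // -2 = 3. Stack: [5, 3]
BINARY_OP + → 5 + 3 = 8. Stack: [8]
STORE_FAST q → q=8. Stack: []
LOAD_FAST_LOAD_FAST x,m → push 294,-2. Stack: [294, -2]
BINARY_OP * → 294 * -2 = -588. Stack: [-588]
LOAD_FAST_LOAD_FAST q,m → push 8,-2. Stack: [-588, 8, -2]
BINARY_OP + → 8 + -2 = 6. Stack: [-588, 6]
BINARY_OP * → -588 * 6 = -3528. Stack: [-3528]
STORE_FAST v → v=-3528. Stack: []
LOAD_FAST m → push -2. Stack: [-2]
LOAD_CONST → push 4. Stack: [-2, 4]
BINARY_OP >> → -2 >> 4 = -1. Stack: [-1]
STORE_FAST u → u=-1. Stack: []
LOAD_FAST u → push -1. Stack: [-1]
RETURN_VALUE → return -1.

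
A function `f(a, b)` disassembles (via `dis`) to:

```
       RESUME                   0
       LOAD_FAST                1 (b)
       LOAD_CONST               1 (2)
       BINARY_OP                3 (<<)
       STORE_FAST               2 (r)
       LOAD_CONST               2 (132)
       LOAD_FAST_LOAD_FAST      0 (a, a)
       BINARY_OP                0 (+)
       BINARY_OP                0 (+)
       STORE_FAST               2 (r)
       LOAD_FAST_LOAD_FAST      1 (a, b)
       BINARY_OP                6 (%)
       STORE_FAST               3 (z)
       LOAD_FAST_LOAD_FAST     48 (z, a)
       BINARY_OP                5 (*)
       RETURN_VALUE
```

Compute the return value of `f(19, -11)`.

-57

LOAD_FAST b → push -11. Stack: [-11]
LOAD_CONST → push 2. Stack: [-11, 2]
BINARY_OP << → -11 << 2 = -44. Stack: [-44]
STORE_FAST r → r=-44. Stack: []
LOAD_CONST → push 132. Stack: [132]
LOAD_FAST_LOAD_FAST a,a → push 19,19. Stack: [132, 19, 19]
BINARY_OP + → 19 + 19 = 38. Stack: [132, 38]
BINARY_OP + → 132 + 38 = 170. Stack: [170]
STORE_FAST r → r=170. Stack: []
LOAD_FAST_LOAD_FAST a,b → push 19,-11. Stack: [19, -11]
BINARY_OP % → 19 % -11 = -3. Stack: [-3]
STORE_FAST z → z=-3. Stack: []
LOAD_FAST_LOAD_FAST z,a → push -3,19. Stack: [-3, 19]
BINARY_OP * → -3 * 19 = -57. Stack: [-57]
RETURN_VALUE → return -57.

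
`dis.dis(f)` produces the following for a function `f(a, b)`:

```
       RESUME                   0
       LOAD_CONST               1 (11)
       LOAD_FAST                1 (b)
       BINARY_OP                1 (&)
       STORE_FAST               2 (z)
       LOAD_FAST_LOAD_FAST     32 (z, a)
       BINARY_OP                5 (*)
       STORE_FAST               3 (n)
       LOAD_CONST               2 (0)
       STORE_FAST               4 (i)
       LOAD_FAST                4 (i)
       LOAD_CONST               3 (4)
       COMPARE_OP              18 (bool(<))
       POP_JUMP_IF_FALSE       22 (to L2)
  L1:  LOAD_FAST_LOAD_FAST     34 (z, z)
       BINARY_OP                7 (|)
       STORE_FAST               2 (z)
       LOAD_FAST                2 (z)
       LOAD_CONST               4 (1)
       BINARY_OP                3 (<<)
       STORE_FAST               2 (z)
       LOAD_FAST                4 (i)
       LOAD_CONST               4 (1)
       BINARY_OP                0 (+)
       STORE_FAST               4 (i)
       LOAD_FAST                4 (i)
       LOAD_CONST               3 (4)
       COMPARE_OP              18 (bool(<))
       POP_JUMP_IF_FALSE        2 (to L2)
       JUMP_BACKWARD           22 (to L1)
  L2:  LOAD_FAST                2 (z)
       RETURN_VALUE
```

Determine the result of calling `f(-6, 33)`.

16

LOAD_CONST → push 11
LOAD_FAST b → push 33
BINARY_OP & → 11 & 33 = 1
STORE_FAST z → z=1
LOAD_FAST_LOAD_FAST z,a → push 1,-6
BINARY_OP * → 1 * -6 = -6
STORE_FAST n → n=-6
LOAD_CONST → push 0
STORE_FAST i → i=0
LOAD_FAST i → push 0
LOAD_CONST → push 4
COMPARE_OP bool(<) → 0 vs 4 = True
POP_JUMP_IF_FALSE → pop True; no jump
LOAD_FAST_LOAD_FAST z,z → push 1,1
BINARY_OP | → 1 | 1 = 1
STORE_FAST z → z=1
LOAD_FAST z → push 1
LOAD_CONST → push 1
BINARY_OP << → 1 << 1 = 2
STORE_FAST z → z=2
LOAD_FAST i → push 0
LOAD_CONST → push 1
BINARY_OP + → 0 + 1 = 1
STORE_FAST i → i=1
LOAD_FAST i → push 1
LOAD_CONST → push 4
COMPARE_OP bool(<) → 1 vs 4 = True
POP_JUMP_IF_FALSE → pop True; no jump
LOAD_FAST_LOAD_FAST z,z → push 2,2
BINARY_OP | → 2 | 2 = 2
STORE_FAST z → z=2
LOAD_FAST z → push 2
LOAD_CONST → push 1
BINARY_OP << → 2 << 1 = 4
STORE_FAST z → z=4
LOAD_FAST i → push 1
LOAD_CONST → push 1
BINARY_OP + → 1 + 1 = 2
STORE_FAST i → i=2
LOAD_FAST i → push 2
LOAD_CONST → push 4
COMPARE_OP bool(<) → 2 vs 4 = True
POP_JUMP_IF_FALSE → pop True; no jump
LOAD_FAST_LOAD_FAST z,z → push 4,4
BINARY_OP | → 4 | 4 = 4
STORE_FAST z → z=4
LOAD_FAST z → push 4
LOAD_CONST → push 1
BINARY_OP << → 4 << 1 = 8
STORE_FAST z → z=8
LOAD_FAST i → push 2
LOAD_CONST → push 1
BINARY_OP + → 2 + 1 = 3
STORE_FAST i → i=3
LOAD_FAST i → push 3
LOAD_CONST → push 4
COMPARE_OP bool(<) → 3 vs 4 = True
POP_JUMP_IF_FALSE → pop True; no jump
LOAD_FAST_LOAD_FAST z,z → push 8,8
BINARY_OP | → 8 | 8 = 8
STORE_FAST z → z=8
LOAD_FAST z → push 8
LOAD_CONST → push 1
BINARY_OP << → 8 << 1 = 16
STORE_FAST z → z=16
LOAD_FAST i → push 3
LOAD_CONST → push 1
BINARY_OP + → 3 + 1 = 4
STORE_FAST i → i=4
LOAD_FAST i → push 4
LOAD_CONST → push 4
COMPARE_OP bool(<) → 4 vs 4 = False
POP_JUMP_IF_FALSE → pop False; jump
LOAD_FAST z → push 16
RETURN_VALUE → return 16.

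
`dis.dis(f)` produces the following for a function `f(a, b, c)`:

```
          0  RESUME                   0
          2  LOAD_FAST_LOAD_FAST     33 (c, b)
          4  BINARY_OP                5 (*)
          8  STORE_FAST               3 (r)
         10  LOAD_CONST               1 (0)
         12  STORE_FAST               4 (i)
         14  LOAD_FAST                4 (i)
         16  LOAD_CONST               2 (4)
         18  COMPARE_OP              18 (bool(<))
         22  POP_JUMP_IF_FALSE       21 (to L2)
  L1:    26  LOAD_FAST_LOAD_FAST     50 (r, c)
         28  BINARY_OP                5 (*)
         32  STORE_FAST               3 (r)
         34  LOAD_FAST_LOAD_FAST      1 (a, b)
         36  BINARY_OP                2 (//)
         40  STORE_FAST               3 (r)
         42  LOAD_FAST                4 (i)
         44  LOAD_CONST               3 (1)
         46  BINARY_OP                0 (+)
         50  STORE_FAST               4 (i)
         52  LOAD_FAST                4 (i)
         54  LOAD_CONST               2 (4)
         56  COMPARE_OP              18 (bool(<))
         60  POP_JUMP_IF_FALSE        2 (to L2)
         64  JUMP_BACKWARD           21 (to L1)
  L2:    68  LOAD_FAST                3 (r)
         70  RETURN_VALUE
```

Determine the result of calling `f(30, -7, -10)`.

LOAD_FAST_LOAD_FAST c,b → push -10,-7
BINARY_OP * → -10 * -7 = 70
STORE_FAST r → r=70
LOAD_CONST → push 0
STORE_FAST i → i=0
LOAD_FAST i → push 0
LOAD_CONST → push 4
COMPARE_OP bool(<) → 0 vs 4 = True
POP_JUMP_IF_FALSE → pop True; no jump
LOAD_FAST_LOAD_FAST r,c → push 70,-10
BINARY_OP * → 70 * -10 = -700
STORE_FAST r → r=-700
LOAD_FAST_LOAD_FAST a,b → push 30,-7
BINARY_OP // → 30 // -7 = -5
STORE_FAST r → r=-5
LOAD_FAST i → push 0
LOAD_CONST → push 1
BINARY_OP + → 0 + 1 = 1
STORE_FAST i → i=1
LOAD_FAST i → push 1
LOAD_CONST → push 4
COMPARE_OP bool(<) → 1 vs 4 = True
POP_JUMP_IF_FALSE → pop True; no jump
LOAD_FAST_LOAD_FAST r,c → push -5,-10
BINARY_OP * → -5 * -10 = 50
STORE_FAST r → r=50
LOAD_FAST_LOAD_FAST a,b → push 30,-7
BINARY_OP // → 30 // -7 = -5
STORE_FAST r → r=-5
LOAD_FAST i → push 1
LOAD_CONST → push 1
BINARY_OP + → 1 + 1 = 2
STORE_FAST i → i=2
LOAD_FAST i → push 2
LOAD_CONST → push 4
COMPARE_OP bool(<) → 2 vs 4 = True
POP_JUMP_IF_FALSE → pop True; no jump
LOAD_FAST_LOAD_FAST r,c → push -5,-10
BINARY_OP * → -5 * -10 = 50
STORE_FAST r → r=50
LOAD_FAST_LOAD_FAST a,b → push 30,-7
BINARY_OP // → 30 // -7 = -5
STORE_FAST r → r=-5
LOAD_FAST i → push 2
LOAD_CONST → push 1
BINARY_OP + → 2 + 1 = 3
STORE_FAST i → i=3
LOAD_FAST i → push 3
LOAD_CONST → push 4
COMPARE_OP bool(<) → 3 vs 4 = True
POP_JUMP_IF_FALSE → pop True; no jump
LOAD_FAST_LOAD_FAST r,c → push -5,-10
BINARY_OP * → -5 * -10 = 50
STORE_FAST r → r=50
LOAD_FAST_LOAD_FAST a,b → push 30,-7
BINARY_OP // → 30 // -7 = -5
STORE_FAST r → r=-5
LOAD_FAST i → push 3
LOAD_CONST → push 1
BINARY_OP + → 3 + 1 = 4
STORE_FAST i → i=4
LOAD_FAST i → push 4
LOAD_CONST → push 4
COMPARE_OP bool(<) → 4 vs 4 = False
POP_JUMP_IF_FALSE → pop False; jump
LOAD_FAST r → push -5
RETURN_VALUE → return -5.

-5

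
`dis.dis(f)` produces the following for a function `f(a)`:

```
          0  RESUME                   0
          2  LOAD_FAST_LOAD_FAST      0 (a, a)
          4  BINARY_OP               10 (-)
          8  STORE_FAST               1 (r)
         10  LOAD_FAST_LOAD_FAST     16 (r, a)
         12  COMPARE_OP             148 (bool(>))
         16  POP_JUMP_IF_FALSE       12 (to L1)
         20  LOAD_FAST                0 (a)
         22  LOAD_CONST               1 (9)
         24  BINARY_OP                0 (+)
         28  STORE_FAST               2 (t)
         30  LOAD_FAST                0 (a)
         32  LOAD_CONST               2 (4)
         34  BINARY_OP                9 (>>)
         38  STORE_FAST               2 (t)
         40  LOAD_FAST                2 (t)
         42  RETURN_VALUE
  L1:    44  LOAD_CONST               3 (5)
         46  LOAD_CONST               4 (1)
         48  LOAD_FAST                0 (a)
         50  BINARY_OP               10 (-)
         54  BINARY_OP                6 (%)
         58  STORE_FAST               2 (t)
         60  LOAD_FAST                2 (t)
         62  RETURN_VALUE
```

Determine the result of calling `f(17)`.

LOAD_FAST_LOAD_FAST a,a → push 17,17. Stack: [17, 17]
BINARY_OP - → 17 - 17 = 0. Stack: [0]
STORE_FAST r → r=0. Stack: []
LOAD_FAST_LOAD_FAST r,a → push 0,17. Stack: [0, 17]
COMPARE_OP bool(>) → 0 vs 17 = False. Stack: [False]
POP_JUMP_IF_FALSE → pop False; jump. Stack: []
LOAD_CONST → push 5. Stack: [5]
LOAD_CONST → push 1. Stack: [5, 1]
LOAD_FAST a → push 17. Stack: [5, 1, 17]
BINARY_OP - → 1 - 17 = -16. Stack: [5, -16]
BINARY_OP % → 5 % -16 = -11. Stack: [-11]
STORE_FAST t → t=-11. Stack: []
LOAD_FAST t → push -11. Stack: [-11]
RETURN_VALUE → return -11.

-11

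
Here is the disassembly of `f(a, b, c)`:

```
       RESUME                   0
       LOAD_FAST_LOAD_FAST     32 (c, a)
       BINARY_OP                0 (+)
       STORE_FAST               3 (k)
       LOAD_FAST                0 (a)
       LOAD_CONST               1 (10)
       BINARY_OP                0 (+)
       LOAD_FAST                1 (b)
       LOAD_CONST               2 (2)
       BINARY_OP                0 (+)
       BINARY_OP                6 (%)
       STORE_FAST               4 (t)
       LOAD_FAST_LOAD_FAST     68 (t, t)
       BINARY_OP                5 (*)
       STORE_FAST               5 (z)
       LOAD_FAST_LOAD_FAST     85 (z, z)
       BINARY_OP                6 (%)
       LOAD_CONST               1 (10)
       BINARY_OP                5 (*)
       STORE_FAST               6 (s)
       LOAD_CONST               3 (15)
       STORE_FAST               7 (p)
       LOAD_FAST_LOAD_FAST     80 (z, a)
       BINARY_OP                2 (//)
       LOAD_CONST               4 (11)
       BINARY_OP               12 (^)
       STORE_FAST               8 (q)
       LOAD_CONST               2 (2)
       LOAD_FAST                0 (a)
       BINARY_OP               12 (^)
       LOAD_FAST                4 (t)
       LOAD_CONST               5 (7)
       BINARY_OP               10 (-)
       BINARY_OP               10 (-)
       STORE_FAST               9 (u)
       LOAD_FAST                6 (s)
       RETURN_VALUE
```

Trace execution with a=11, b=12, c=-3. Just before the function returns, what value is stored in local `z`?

LOAD_FAST_LOAD_FAST c,a → push -3,11. Stack: [-3, 11]
BINARY_OP + → -3 + 11 = 8. Stack: [8]
STORE_FAST k → k=8. Stack: []
LOAD_FAST a → push 11. Stack: [11]
LOAD_CONST → push 10. Stack: [11, 10]
BINARY_OP + → 11 + 10 = 21. Stack: [21]
LOAD_FAST b → push 12. Stack: [21, 12]
LOAD_CONST → push 2. Stack: [21, 12, 2]
BINARY_OP + → 12 + 2 = 14. Stack: [21, 14]
BINARY_OP % → 21 % 14 = 7. Stack: [7]
STORE_FAST t → t=7. Stack: []
LOAD_FAST_LOAD_FAST t,t → push 7,7. Stack: [7, 7]
BINARY_OP * → 7 * 7 = 49. Stack: [49]
STORE_FAST z → z=49. Stack: []
LOAD_FAST_LOAD_FAST z,z → push 49,49. Stack: [49, 49]
BINARY_OP % → 49 % 49 = 0. Stack: [0]
LOAD_CONST → push 10. Stack: [0, 10]
BINARY_OP * → 0 * 10 = 0. Stack: [0]
STORE_FAST s → s=0. Stack: []
LOAD_CONST → push 15. Stack: [15]
STORE_FAST p → p=15. Stack: []
LOAD_FAST_LOAD_FAST z,a → push 49,11. Stack: [49, 11]
BINARY_OP // → 49 // 11 = 4. Stack: [4]
LOAD_CONST → push 11. Stack: [4, 11]
BINARY_OP ^ → 4 ^ 11 = 15. Stack: [15]
STORE_FAST q → q=15. Stack: []
LOAD_CONST → push 2. Stack: [2]
LOAD_FAST a → push 11. Stack: [2, 11]
BINARY_OP ^ → 2 ^ 11 = 9. Stack: [9]
LOAD_FAST t → push 7. Stack: [9, 7]
LOAD_CONST → push 7. Stack: [9, 7, 7]
BINARY_OP - → 7 - 7 = 0. Stack: [9, 0]
BINARY_OP - → 9 - 0 = 9. Stack: [9]
STORE_FAST u → u=9. Stack: []
LOAD_FAST s → push 0. Stack: [0]
RETURN_VALUE → return 0.

49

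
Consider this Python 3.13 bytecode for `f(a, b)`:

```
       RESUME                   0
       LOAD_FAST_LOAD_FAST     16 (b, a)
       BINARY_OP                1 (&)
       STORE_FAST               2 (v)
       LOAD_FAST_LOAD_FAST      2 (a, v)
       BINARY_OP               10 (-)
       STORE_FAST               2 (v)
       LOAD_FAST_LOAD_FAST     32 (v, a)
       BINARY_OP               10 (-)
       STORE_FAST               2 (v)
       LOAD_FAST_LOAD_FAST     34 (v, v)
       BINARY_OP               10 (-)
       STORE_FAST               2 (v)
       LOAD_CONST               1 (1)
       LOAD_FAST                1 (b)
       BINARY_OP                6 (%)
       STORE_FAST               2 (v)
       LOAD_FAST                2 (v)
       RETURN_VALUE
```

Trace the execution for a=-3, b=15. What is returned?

1

LOAD_FAST_LOAD_FAST b,a → push 15,-3. Stack: [15, -3]
BINARY_OP & → 15 & -3 = 13. Stack: [13]
STORE_FAST v → v=13. Stack: []
LOAD_FAST_LOAD_FAST a,v → push -3,13. Stack: [-3, 13]
BINARY_OP - → -3 - 13 = -16. Stack: [-16]
STORE_FAST v → v=-16. Stack: []
LOAD_FAST_LOAD_FAST v,a → push -16,-3. Stack: [-16, -3]
BINARY_OP - → -16 - -3 = -13. Stack: [-13]
STORE_FAST v → v=-13. Stack: []
LOAD_FAST_LOAD_FAST v,v → push -13,-13. Stack: [-13, -13]
BINARY_OP - → -13 - -13 = 0. Stack: [0]
STORE_FAST v → v=0. Stack: []
LOAD_CONST → push 1. Stack: [1]
LOAD_FAST b → push 15. Stack: [1, 15]
BINARY_OP % → 1 % 15 = 1. Stack: [1]
STORE_FAST v → v=1. Stack: []
LOAD_FAST v → push 1. Stack: [1]
RETURN_VALUE → return 1.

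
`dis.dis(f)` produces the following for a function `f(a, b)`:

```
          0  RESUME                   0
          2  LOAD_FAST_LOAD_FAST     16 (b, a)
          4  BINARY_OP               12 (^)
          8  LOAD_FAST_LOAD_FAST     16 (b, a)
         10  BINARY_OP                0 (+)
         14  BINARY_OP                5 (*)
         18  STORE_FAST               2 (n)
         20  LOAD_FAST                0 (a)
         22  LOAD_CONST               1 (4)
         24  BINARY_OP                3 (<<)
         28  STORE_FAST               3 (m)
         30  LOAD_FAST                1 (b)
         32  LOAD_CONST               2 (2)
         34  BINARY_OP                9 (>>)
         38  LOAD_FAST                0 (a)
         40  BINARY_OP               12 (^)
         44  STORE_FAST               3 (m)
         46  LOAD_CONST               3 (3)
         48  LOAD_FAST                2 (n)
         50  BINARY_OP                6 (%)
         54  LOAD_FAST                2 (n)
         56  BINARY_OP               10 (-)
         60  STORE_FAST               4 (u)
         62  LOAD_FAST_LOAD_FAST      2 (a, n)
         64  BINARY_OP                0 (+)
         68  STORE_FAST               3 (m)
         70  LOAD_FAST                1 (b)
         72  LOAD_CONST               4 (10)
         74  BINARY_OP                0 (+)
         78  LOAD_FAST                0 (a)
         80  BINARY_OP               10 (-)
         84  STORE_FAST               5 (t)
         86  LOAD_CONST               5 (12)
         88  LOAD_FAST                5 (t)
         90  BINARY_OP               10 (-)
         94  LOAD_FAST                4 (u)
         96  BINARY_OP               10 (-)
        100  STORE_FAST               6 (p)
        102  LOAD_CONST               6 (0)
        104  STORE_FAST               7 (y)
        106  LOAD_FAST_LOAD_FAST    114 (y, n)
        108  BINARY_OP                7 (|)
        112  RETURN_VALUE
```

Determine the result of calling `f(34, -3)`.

-1023

LOAD_FAST_LOAD_FAST b,a → push -3,34. Stack: [-3, 34]
BINARY_OP ^ → -3 ^ 34 = -33. Stack: [-33]
LOAD_FAST_LOAD_FAST b,a → push -3,34. Stack: [-33, -3, 34]
BINARY_OP + → -3 + 34 = 31. Stack: [-33, 31]
BINARY_OP * → -33 * 31 = -1023. Stack: [-1023]
STORE_FAST n → n=-1023. Stack: []
LOAD_FAST a → push 34. Stack: [34]
LOAD_CONST → push 4. Stack: [34, 4]
BINARY_OP << → 34 << 4 = 544. Stack: [544]
STORE_FAST m → m=544. Stack: []
LOAD_FAST b → push -3. Stack: [-3]
LOAD_CONST → push 2. Stack: [-3, 2]
BINARY_OP >> → -3 >> 2 = -1. Stack: [-1]
LOAD_FAST a → push 34. Stack: [-1, 34]
BINARY_OP ^ → -1 ^ 34 = -35. Stack: [-35]
STORE_FAST m → m=-35. Stack: []
LOAD_CONST → push 3. Stack: [3]
LOAD_FAST n → push -1023. Stack: [3, -1023]
BINARY_OP % → 3 % -1023 = -1020. Stack: [-1020]
LOAD_FAST n → push -1023. Stack: [-1020, -1023]
BINARY_OP - → -1020 - -1023 = 3. Stack: [3]
STORE_FAST u → u=3. Stack: []
LOAD_FAST_LOAD_FAST a,n → push 34,-1023. Stack: [34, -1023]
BINARY_OP + → 34 + -1023 = -989. Stack: [-989]
STORE_FAST m → m=-989. Stack: []
LOAD_FAST b → push -3. Stack: [-3]
LOAD_CONST → push 10. Stack: [-3, 10]
BINARY_OP + → -3 + 10 = 7. Stack: [7]
LOAD_FAST a → push 34. Stack: [7, 34]
BINARY_OP - → 7 - 34 = -27. Stack: [-27]
STORE_FAST t → t=-27. Stack: []
LOAD_CONST → push 12. Stack: [12]
LOAD_FAST t → push -27. Stack: [12, -27]
BINARY_OP - → 12 - -27 = 39. Stack: [39]
LOAD_FAST u → push 3. Stack: [39, 3]
BINARY_OP - → 39 - 3 = 36. Stack: [36]
STORE_FAST p → p=36. Stack: []
LOAD_CONST → push 0. Stack: [0]
STORE_FAST y → y=0. Stack: []
LOAD_FAST_LOAD_FAST y,n → push 0,-1023. Stack: [0, -1023]
BINARY_OP | → 0 | -1023 = -1023. Stack: [-1023]
RETURN_VALUE → return -1023.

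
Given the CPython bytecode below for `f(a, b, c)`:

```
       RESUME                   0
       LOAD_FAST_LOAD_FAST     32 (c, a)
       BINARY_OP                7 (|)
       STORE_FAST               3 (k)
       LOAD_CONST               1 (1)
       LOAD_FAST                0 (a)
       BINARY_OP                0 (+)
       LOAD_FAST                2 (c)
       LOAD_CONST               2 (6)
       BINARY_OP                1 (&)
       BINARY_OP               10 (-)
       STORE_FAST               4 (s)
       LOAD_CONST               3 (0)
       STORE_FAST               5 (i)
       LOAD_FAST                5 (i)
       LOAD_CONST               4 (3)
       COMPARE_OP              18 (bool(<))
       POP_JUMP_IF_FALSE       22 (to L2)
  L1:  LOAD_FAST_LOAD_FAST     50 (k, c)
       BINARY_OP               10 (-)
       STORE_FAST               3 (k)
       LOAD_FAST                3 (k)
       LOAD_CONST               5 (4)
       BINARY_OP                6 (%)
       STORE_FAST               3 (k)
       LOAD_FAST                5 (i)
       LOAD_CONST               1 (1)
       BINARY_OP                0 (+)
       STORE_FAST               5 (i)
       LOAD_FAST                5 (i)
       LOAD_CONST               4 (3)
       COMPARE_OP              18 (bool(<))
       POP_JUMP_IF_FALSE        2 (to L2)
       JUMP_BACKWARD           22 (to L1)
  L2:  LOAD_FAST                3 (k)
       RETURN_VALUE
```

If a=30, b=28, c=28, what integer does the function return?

LOAD_FAST_LOAD_FAST c,a → push 28,30. Stack: [28, 30]
BINARY_OP | → 28 | 30 = 30. Stack: [30]
STORE_FAST k → k=30. Stack: []
LOAD_CONST → push 1. Stack: [1]
LOAD_FAST a → push 30. Stack: [1, 30]
BINARY_OP + → 1 + 30 = 31. Stack: [31]
LOAD_FAST c → push 28. Stack: [31, 28]
LOAD_CONST → push 6. Stack: [31, 28, 6]
BINARY_OP & → 28 & 6 = 4. Stack: [31, 4]
BINARY_OP - → 31 - 4 = 27. Stack: [27]
STORE_FAST s → s=27. Stack: []
LOAD_CONST → push 0. Stack: [0]
STORE_FAST i → i=0. Stack: []
LOAD_FAST i → push 0. Stack: [0]
LOAD_CONST → push 3. Stack: [0, 3]
COMPARE_OP bool(<) → 0 vs 3 = True. Stack: [True]
POP_JUMP_IF_FALSE → pop True; no jump. Stack: []
LOAD_FAST_LOAD_FAST k,c → push 30,28. Stack: [30, 28]
BINARY_OP - → 30 - 28 = 2. Stack: [2]
STORE_FAST k → k=2. Stack: []
LOAD_FAST k → push 2. Stack: [2]
LOAD_CONST → push 4. Stack: [2, 4]
BINARY_OP % → 2 % 4 = 2. Stack: [2]
STORE_FAST k → k=2. Stack: []
LOAD_FAST i → push 0. Stack: [0]
LOAD_CONST → push 1. Stack: [0, 1]
BINARY_OP + → 0 + 1 = 1. Stack: [1]
STORE_FAST i → i=1. Stack: []
LOAD_FAST i → push 1. Stack: [1]
LOAD_CONST → push 3. Stack: [1, 3]
COMPARE_OP bool(<) → 1 vs 3 = True. Stack: [True]
POP_JUMP_IF_FALSE → pop True; no jump. Stack: []
LOAD_FAST_LOAD_FAST k,c → push 2,28. Stack: [2, 28]
BINARY_OP - → 2 - 28 = -26. Stack: [-26]
STORE_FAST k → k=-26. Stack: []
LOAD_FAST k → push -26. Stack: [-26]
LOAD_CONST → push 4. Stack: [-26, 4]
BINARY_OP % → -26 % 4 = 2. Stack: [2]
STORE_FAST k → k=2. Stack: []
LOAD_FAST i → push 1. Stack: [1]
LOAD_CONST → push 1. Stack: [1, 1]
BINARY_OP + → 1 + 1 = 2. Stack: [2]
STORE_FAST i → i=2. Stack: []
LOAD_FAST i → push 2. Stack: [2]
LOAD_CONST → push 3. Stack: [2, 3]
COMPARE_OP bool(<) → 2 vs 3 = True. Stack: [True]
POP_JUMP_IF_FALSE → pop True; no jump. Stack: []
LOAD_FAST_LOAD_FAST k,c → push 2,28. Stack: [2, 28]
BINARY_OP - → 2 - 28 = -26. Stack: [-26]
STORE_FAST k → k=-26. Stack: []
LOAD_FAST k → push -26. Stack: [-26]
LOAD_CONST → push 4. Stack: [-26, 4]
BINARY_OP % → -26 % 4 = 2. Stack: [2]
STORE_FAST k → k=2. Stack: []
LOAD_FAST i → push 2. Stack: [2]
LOAD_CONST → push 1. Stack: [2, 1]
BINARY_OP + → 2 + 1 = 3. Stack: [3]
STORE_FAST i → i=3. Stack: []
LOAD_FAST i → push 3. Stack: [3]
LOAD_CONST → push 3. Stack: [3, 3]
COMPARE_OP bool(<) → 3 vs 3 = False. Stack: [False]
POP_JUMP_IF_FALSE → pop False; jump. Stack: []
LOAD_FAST k → push 2. Stack: [2]
RETURN_VALUE → return 2.

2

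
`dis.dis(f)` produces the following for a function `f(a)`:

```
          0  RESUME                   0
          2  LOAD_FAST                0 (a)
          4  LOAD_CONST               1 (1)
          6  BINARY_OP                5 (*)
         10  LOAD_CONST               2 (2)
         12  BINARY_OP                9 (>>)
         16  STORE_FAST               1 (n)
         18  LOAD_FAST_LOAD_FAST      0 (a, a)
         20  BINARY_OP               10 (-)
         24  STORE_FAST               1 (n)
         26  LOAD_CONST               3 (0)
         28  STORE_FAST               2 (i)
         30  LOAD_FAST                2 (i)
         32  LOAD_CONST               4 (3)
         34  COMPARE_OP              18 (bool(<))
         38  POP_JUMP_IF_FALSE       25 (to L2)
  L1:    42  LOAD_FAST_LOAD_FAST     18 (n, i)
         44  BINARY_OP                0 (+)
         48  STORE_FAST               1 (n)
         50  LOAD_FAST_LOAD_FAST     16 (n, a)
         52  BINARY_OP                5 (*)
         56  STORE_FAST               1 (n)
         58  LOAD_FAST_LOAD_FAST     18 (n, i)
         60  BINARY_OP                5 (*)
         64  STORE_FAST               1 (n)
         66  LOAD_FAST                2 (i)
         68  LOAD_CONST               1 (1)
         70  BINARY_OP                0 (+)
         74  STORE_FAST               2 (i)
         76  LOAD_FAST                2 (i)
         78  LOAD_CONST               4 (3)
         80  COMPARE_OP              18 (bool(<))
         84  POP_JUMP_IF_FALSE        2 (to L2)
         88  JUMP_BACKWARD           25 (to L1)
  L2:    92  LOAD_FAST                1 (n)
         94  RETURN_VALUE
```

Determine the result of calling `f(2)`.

16

LOAD_FAST a → push 2
LOAD_CONST → push 1
BINARY_OP * → 2 * 1 = 2
LOAD_CONST → push 2
BINARY_OP >> → 2 >> 2 = 0
STORE_FAST n → n=0
LOAD_FAST_LOAD_FAST a,a → push 2,2
BINARY_OP - → 2 - 2 = 0
STORE_FAST n → n=0
LOAD_CONST → push 0
STORE_FAST i → i=0
LOAD_FAST i → push 0
LOAD_CONST → push 3
COMPARE_OP bool(<) → 0 vs 3 = True
POP_JUMP_IF_FALSE → pop True; no jump
LOAD_FAST_LOAD_FAST n,i → push 0,0
BINARY_OP + → 0 + 0 = 0
STORE_FAST n → n=0
LOAD_FAST_LOAD_FAST n,a → push 0,2
BINARY_OP * → 0 * 2 = 0
STORE_FAST n → n=0
LOAD_FAST_LOAD_FAST n,i → push 0,0
BINARY_OP * → 0 * 0 = 0
STORE_FAST n → n=0
LOAD_FAST i → push 0
LOAD_CONST → push 1
BINARY_OP + → 0 + 1 = 1
STORE_FAST i → i=1
LOAD_FAST i → push 1
LOAD_CONST → push 3
COMPARE_OP bool(<) → 1 vs 3 = True
POP_JUMP_IF_FALSE → pop True; no jump
LOAD_FAST_LOAD_FAST n,i → push 0,1
BINARY_OP + → 0 + 1 = 1
STORE_FAST n → n=1
LOAD_FAST_LOAD_FAST n,a → push 1,2
BINARY_OP * → 1 * 2 = 2
STORE_FAST n → n=2
LOAD_FAST_LOAD_FAST n,i → push 2,1
BINARY_OP * → 2 * 1 = 2
STORE_FAST n → n=2
LOAD_FAST i → push 1
LOAD_CONST → push 1
BINARY_OP + → 1 + 1 = 2
STORE_FAST i → i=2
LOAD_FAST i → push 2
LOAD_CONST → push 3
COMPARE_OP bool(<) → 2 vs 3 = True
POP_JUMP_IF_FALSE → pop True; no jump
LOAD_FAST_LOAD_FAST n,i → push 2,2
BINARY_OP + → 2 + 2 = 4
STORE_FAST n → n=4
LOAD_FAST_LOAD_FAST n,a → push 4,2
BINARY_OP * → 4 * 2 = 8
STORE_FAST n → n=8
LOAD_FAST_LOAD_FAST n,i → push 8,2
BINARY_OP * → 8 * 2 = 16
STORE_FAST n → n=16
LOAD_FAST i → push 2
LOAD_CONST → push 1
BINARY_OP + → 2 + 1 = 3
STORE_FAST i → i=3
LOAD_FAST i → push 3
LOAD_CONST → push 3
COMPARE_OP bool(<) → 3 vs 3 = False
POP_JUMP_IF_FALSE → pop False; jump
LOAD_FAST n → push 16
RETURN_VALUE → return 16.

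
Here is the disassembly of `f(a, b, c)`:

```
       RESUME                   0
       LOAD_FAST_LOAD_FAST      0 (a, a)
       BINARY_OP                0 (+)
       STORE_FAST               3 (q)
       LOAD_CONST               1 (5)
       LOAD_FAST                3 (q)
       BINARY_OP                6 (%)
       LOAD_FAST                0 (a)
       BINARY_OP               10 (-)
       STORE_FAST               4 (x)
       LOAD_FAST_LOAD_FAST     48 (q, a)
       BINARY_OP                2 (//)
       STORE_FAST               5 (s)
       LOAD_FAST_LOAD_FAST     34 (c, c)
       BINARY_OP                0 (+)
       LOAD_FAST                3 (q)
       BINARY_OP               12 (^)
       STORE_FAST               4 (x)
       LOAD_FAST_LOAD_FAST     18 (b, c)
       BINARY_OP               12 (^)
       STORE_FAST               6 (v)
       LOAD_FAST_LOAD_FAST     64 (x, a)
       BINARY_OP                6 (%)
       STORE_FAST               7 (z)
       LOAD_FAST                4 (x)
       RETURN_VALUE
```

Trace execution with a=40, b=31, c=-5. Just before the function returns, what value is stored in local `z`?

30

LOAD_FAST_LOAD_FAST a,a → push 40,40. Stack: [40, 40]
BINARY_OP + → 40 + 40 = 80. Stack: [80]
STORE_FAST q → q=80. Stack: []
LOAD_CONST → push 5. Stack: [5]
LOAD_FAST q → push 80. Stack: [5, 80]
BINARY_OP % → 5 % 80 = 5. Stack: [5]
LOAD_FAST a → push 40. Stack: [5, 40]
BINARY_OP - → 5 - 40 = -35. Stack: [-35]
STORE_FAST x → x=-35. Stack: []
LOAD_FAST_LOAD_FAST q,a → push 80,40. Stack: [80, 40]
BINARY_OP // → 80 // 40 = 2. Stack: [2]
STORE_FAST s → s=2. Stack: []
LOAD_FAST_LOAD_FAST c,c → push -5,-5. Stack: [-5, -5]
BINARY_OP + → -5 + -5 = -10. Stack: [-10]
LOAD_FAST q → push 80. Stack: [-10, 80]
BINARY_OP ^ → -10 ^ 80 = -90. Stack: [-90]
STORE_FAST x → x=-90. Stack: []
LOAD_FAST_LOAD_FAST b,c → push 31,-5. Stack: [31, -5]
BINARY_OP ^ → 31 ^ -5 = -28. Stack: [-28]
STORE_FAST v → v=-28. Stack: []
LOAD_FAST_LOAD_FAST x,a → push -90,40. Stack: [-90, 40]
BINARY_OP % → -90 % 40 = 30. Stack: [30]
STORE_FAST z → z=30. Stack: []
LOAD_FAST x → push -90. Stack: [-90]
RETURN_VALUE → return -90.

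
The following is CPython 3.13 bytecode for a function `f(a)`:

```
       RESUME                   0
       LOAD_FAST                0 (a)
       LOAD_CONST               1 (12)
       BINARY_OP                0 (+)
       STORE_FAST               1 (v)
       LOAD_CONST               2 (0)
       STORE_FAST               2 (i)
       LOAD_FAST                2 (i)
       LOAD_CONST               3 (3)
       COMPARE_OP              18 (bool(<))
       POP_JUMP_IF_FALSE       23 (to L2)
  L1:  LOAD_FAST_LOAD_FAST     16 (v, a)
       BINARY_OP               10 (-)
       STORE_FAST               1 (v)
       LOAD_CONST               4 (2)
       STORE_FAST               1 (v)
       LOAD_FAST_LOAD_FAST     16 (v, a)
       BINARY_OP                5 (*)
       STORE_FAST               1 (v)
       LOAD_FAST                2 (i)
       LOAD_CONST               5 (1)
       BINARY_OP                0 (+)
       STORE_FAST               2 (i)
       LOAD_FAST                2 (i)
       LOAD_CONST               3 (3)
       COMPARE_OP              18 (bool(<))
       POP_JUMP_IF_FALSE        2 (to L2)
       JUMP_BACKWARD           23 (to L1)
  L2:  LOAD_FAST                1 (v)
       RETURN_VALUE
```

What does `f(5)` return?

10

LOAD_FAST a → push 5. Stack: [5]
LOAD_CONST → push 12. Stack: [5, 12]
BINARY_OP + → 5 + 12 = 17. Stack: [17]
STORE_FAST v → v=17. Stack: []
LOAD_CONST → push 0. Stack: [0]
STORE_FAST i → i=0. Stack: []
LOAD_FAST i → push 0. Stack: [0]
LOAD_CONST → push 3. Stack: [0, 3]
COMPARE_OP bool(<) → 0 vs 3 = True. Stack: [True]
POP_JUMP_IF_FALSE → pop True; no jump. Stack: []
LOAD_FAST_LOAD_FAST v,a → push 17,5. Stack: [17, 5]
BINARY_OP - → 17 - 5 = 12. Stack: [12]
STORE_FAST v → v=12. Stack: []
LOAD_CONST → push 2. Stack: [2]
STORE_FAST v → v=2. Stack: []
LOAD_FAST_LOAD_FAST v,a → push 2,5. Stack: [2, 5]
BINARY_OP * → 2 * 5 = 10. Stack: [10]
STORE_FAST v → v=10. Stack: []
LOAD_FAST i → push 0. Stack: [0]
LOAD_CONST → push 1. Stack: [0, 1]
BINARY_OP + → 0 + 1 = 1. Stack: [1]
STORE_FAST i → i=1. Stack: []
LOAD_FAST i → push 1. Stack: [1]
LOAD_CONST → push 3. Stack: [1, 3]
COMPARE_OP bool(<) → 1 vs 3 = True. Stack: [True]
POP_JUMP_IF_FALSE → pop True; no jump. Stack: []
LOAD_FAST_LOAD_FAST v,a → push 10,5. Stack: [10, 5]
BINARY_OP - → 10 - 5 = 5. Stack: [5]
STORE_FAST v → v=5. Stack: []
LOAD_CONST → push 2. Stack: [2]
STORE_FAST v → v=2. Stack: []
LOAD_FAST_LOAD_FAST v,a → push 2,5. Stack: [2, 5]
BINARY_OP * → 2 * 5 = 10. Stack: [10]
STORE_FAST v → v=10. Stack: []
LOAD_FAST i → push 1. Stack: [1]
LOAD_CONST → push 1. Stack: [1, 1]
BINARY_OP + → 1 + 1 = 2. Stack: [2]
STORE_FAST i → i=2. Stack: []
LOAD_FAST i → push 2. Stack: [2]
LOAD_CONST → push 3. Stack: [2, 3]
COMPARE_OP bool(<) → 2 vs 3 = True. Stack: [True]
POP_JUMP_IF_FALSE → pop True; no jump. Stack: []
LOAD_FAST_LOAD_FAST v,a → push 10,5. Stack: [10, 5]
BINARY_OP - → 10 - 5 = 5. Stack: [5]
STORE_FAST v → v=5. Stack: []
LOAD_CONST → push 2. Stack: [2]
STORE_FAST v → v=2. Stack: []
LOAD_FAST_LOAD_FAST v,a → push 2,5. Stack: [2, 5]
BINARY_OP * → 2 * 5 = 10. Stack: [10]
STORE_FAST v → v=10. Stack: []
LOAD_FAST i → push 2. Stack: [2]
LOAD_CONST → push 1. Stack: [2, 1]
BINARY_OP + → 2 + 1 = 3. Stack: [3]
STORE_FAST i → i=3. Stack: []
LOAD_FAST i → push 3. Stack: [3]
LOAD_CONST → push 3. Stack: [3, 3]
COMPARE_OP bool(<) → 3 vs 3 = False. Stack: [False]
POP_JUMP_IF_FALSE → pop False; jump. Stack: []
LOAD_FAST v → push 10. Stack: [10]
RETURN_VALUE → return 10.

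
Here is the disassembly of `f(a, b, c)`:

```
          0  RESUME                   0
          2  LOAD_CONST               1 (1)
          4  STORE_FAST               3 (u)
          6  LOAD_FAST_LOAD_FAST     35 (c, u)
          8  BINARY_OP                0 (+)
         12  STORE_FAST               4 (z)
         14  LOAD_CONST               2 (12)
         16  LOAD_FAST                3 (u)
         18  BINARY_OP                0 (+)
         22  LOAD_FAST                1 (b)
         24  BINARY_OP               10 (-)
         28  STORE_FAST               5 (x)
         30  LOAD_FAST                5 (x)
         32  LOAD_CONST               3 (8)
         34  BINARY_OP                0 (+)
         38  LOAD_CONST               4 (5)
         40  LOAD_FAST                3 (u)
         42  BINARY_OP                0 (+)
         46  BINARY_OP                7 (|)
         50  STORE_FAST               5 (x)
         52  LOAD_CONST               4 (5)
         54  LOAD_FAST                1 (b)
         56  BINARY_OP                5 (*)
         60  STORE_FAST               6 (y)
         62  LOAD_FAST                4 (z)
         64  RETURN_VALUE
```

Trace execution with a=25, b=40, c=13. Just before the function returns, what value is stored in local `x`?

-17

LOAD_CONST → push 1. Stack: [1]
STORE_FAST u → u=1. Stack: []
LOAD_FAST_LOAD_FAST c,u → push 13,1. Stack: [13, 1]
BINARY_OP + → 13 + 1 = 14. Stack: [14]
STORE_FAST z → z=14. Stack: []
LOAD_CONST → push 12. Stack: [12]
LOAD_FAST u → push 1. Stack: [12, 1]
BINARY_OP + → 12 + 1 = 13. Stack: [13]
LOAD_FAST b → push 40. Stack: [13, 40]
BINARY_OP - → 13 - 40 = -27. Stack: [-27]
STORE_FAST x → x=-27. Stack: []
LOAD_FAST x → push -27. Stack: [-27]
LOAD_CONST → push 8. Stack: [-27, 8]
BINARY_OP + → -27 + 8 = -19. Stack: [-19]
LOAD_CONST → push 5. Stack: [-19, 5]
LOAD_FAST u → push 1. Stack: [-19, 5, 1]
BINARY_OP + → 5 + 1 = 6. Stack: [-19, 6]
BINARY_OP | → -19 | 6 = -17. Stack: [-17]
STORE_FAST x → x=-17. Stack: []
LOAD_CONST → push 5. Stack: [5]
LOAD_FAST b → push 40. Stack: [5, 40]
BINARY_OP * → 5 * 40 = 200. Stack: [200]
STORE_FAST y → y=200. Stack: []
LOAD_FAST z → push 14. Stack: [14]
RETURN_VALUE → return 14.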